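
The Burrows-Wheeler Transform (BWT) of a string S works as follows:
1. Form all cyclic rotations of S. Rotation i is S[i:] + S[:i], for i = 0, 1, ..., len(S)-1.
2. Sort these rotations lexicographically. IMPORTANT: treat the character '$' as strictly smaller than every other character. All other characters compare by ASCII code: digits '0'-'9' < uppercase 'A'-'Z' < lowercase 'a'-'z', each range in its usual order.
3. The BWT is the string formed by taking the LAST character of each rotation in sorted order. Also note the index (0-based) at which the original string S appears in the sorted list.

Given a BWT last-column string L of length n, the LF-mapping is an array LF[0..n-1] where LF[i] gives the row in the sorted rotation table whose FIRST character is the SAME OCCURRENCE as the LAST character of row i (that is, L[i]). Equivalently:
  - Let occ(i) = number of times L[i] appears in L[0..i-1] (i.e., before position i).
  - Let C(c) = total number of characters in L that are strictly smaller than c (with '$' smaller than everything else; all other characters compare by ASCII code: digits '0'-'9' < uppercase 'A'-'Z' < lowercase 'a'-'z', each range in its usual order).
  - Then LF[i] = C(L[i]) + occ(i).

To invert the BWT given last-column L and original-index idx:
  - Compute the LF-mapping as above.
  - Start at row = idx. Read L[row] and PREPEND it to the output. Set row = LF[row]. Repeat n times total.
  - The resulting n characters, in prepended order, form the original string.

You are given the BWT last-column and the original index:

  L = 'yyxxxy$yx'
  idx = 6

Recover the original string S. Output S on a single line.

Answer: yxxxxyyy$

Derivation:
LF mapping: 5 6 1 2 3 7 0 8 4
Walk LF starting at row 6, prepending L[row]:
  step 1: row=6, L[6]='$', prepend. Next row=LF[6]=0
  step 2: row=0, L[0]='y', prepend. Next row=LF[0]=5
  step 3: row=5, L[5]='y', prepend. Next row=LF[5]=7
  step 4: row=7, L[7]='y', prepend. Next row=LF[7]=8
  step 5: row=8, L[8]='x', prepend. Next row=LF[8]=4
  step 6: row=4, L[4]='x', prepend. Next row=LF[4]=3
  step 7: row=3, L[3]='x', prepend. Next row=LF[3]=2
  step 8: row=2, L[2]='x', prepend. Next row=LF[2]=1
  step 9: row=1, L[1]='y', prepend. Next row=LF[1]=6
Reversed output: yxxxxyyy$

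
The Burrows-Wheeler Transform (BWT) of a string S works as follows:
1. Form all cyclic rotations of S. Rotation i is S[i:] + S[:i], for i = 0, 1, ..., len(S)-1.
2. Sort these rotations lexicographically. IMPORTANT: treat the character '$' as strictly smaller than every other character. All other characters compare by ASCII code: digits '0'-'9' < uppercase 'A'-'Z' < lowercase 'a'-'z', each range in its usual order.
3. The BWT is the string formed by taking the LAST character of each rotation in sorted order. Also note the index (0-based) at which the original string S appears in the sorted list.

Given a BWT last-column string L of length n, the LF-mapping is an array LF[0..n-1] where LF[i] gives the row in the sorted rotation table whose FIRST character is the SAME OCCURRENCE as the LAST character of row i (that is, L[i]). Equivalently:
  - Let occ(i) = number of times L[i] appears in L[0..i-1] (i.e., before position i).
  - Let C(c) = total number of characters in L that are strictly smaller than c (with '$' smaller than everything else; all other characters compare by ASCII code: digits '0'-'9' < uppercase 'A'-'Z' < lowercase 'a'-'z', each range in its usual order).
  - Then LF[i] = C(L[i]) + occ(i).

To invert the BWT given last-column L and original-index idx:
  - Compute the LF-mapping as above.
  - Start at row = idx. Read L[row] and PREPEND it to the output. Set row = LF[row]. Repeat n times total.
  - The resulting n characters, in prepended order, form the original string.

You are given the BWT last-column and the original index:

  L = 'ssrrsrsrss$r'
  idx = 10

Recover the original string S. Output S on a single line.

Answer: ssrsrrrrsss$

Derivation:
LF mapping: 6 7 1 2 8 3 9 4 10 11 0 5
Walk LF starting at row 10, prepending L[row]:
  step 1: row=10, L[10]='$', prepend. Next row=LF[10]=0
  step 2: row=0, L[0]='s', prepend. Next row=LF[0]=6
  step 3: row=6, L[6]='s', prepend. Next row=LF[6]=9
  step 4: row=9, L[9]='s', prepend. Next row=LF[9]=11
  step 5: row=11, L[11]='r', prepend. Next row=LF[11]=5
  step 6: row=5, L[5]='r', prepend. Next row=LF[5]=3
  step 7: row=3, L[3]='r', prepend. Next row=LF[3]=2
  step 8: row=2, L[2]='r', prepend. Next row=LF[2]=1
  step 9: row=1, L[1]='s', prepend. Next row=LF[1]=7
  step 10: row=7, L[7]='r', prepend. Next row=LF[7]=4
  step 11: row=4, L[4]='s', prepend. Next row=LF[4]=8
  step 12: row=8, L[8]='s', prepend. Next row=LF[8]=10
Reversed output: ssrsrrrrsss$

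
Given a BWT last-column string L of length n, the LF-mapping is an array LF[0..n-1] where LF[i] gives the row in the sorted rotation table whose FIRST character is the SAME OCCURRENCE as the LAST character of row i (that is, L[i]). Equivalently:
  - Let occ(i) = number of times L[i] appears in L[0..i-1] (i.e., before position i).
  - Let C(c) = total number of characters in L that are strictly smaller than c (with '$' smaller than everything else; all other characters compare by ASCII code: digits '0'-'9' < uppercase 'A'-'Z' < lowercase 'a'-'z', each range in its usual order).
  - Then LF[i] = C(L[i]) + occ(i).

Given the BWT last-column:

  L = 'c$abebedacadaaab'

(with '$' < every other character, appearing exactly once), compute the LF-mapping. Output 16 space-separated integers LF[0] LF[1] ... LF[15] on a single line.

Char counts: '$':1, 'a':6, 'b':3, 'c':2, 'd':2, 'e':2
C (first-col start): C('$')=0, C('a')=1, C('b')=7, C('c')=10, C('d')=12, C('e')=14
L[0]='c': occ=0, LF[0]=C('c')+0=10+0=10
L[1]='$': occ=0, LF[1]=C('$')+0=0+0=0
L[2]='a': occ=0, LF[2]=C('a')+0=1+0=1
L[3]='b': occ=0, LF[3]=C('b')+0=7+0=7
L[4]='e': occ=0, LF[4]=C('e')+0=14+0=14
L[5]='b': occ=1, LF[5]=C('b')+1=7+1=8
L[6]='e': occ=1, LF[6]=C('e')+1=14+1=15
L[7]='d': occ=0, LF[7]=C('d')+0=12+0=12
L[8]='a': occ=1, LF[8]=C('a')+1=1+1=2
L[9]='c': occ=1, LF[9]=C('c')+1=10+1=11
L[10]='a': occ=2, LF[10]=C('a')+2=1+2=3
L[11]='d': occ=1, LF[11]=C('d')+1=12+1=13
L[12]='a': occ=3, LF[12]=C('a')+3=1+3=4
L[13]='a': occ=4, LF[13]=C('a')+4=1+4=5
L[14]='a': occ=5, LF[14]=C('a')+5=1+5=6
L[15]='b': occ=2, LF[15]=C('b')+2=7+2=9

Answer: 10 0 1 7 14 8 15 12 2 11 3 13 4 5 6 9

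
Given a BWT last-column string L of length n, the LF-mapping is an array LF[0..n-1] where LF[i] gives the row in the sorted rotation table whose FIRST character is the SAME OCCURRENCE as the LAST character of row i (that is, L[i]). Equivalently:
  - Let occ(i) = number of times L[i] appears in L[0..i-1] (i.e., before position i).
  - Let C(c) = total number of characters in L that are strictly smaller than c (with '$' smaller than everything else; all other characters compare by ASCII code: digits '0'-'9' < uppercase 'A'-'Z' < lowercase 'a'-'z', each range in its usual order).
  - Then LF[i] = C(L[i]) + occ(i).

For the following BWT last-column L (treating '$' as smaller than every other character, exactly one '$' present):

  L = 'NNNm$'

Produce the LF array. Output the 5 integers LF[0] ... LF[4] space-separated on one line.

Char counts: '$':1, 'N':3, 'm':1
C (first-col start): C('$')=0, C('N')=1, C('m')=4
L[0]='N': occ=0, LF[0]=C('N')+0=1+0=1
L[1]='N': occ=1, LF[1]=C('N')+1=1+1=2
L[2]='N': occ=2, LF[2]=C('N')+2=1+2=3
L[3]='m': occ=0, LF[3]=C('m')+0=4+0=4
L[4]='$': occ=0, LF[4]=C('$')+0=0+0=0

Answer: 1 2 3 4 0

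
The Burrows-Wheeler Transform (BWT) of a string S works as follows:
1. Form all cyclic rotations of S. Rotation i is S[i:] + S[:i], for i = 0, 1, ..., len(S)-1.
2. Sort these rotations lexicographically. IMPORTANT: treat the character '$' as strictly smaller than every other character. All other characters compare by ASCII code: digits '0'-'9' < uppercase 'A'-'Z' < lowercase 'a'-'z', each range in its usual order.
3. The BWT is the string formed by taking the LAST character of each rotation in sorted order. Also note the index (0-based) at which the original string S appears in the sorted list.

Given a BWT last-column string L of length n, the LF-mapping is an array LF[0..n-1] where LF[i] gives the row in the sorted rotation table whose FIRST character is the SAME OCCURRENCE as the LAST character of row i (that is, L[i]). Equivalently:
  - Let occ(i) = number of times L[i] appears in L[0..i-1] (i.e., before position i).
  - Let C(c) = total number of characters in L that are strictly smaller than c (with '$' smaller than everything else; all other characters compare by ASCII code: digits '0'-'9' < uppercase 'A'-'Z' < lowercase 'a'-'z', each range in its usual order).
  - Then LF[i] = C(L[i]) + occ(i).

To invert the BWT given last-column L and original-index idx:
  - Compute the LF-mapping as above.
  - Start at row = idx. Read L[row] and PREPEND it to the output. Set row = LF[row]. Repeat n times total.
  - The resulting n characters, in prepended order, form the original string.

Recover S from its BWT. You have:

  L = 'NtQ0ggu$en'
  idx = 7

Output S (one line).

LF mapping: 2 8 3 1 5 6 9 0 4 7
Walk LF starting at row 7, prepending L[row]:
  step 1: row=7, L[7]='$', prepend. Next row=LF[7]=0
  step 2: row=0, L[0]='N', prepend. Next row=LF[0]=2
  step 3: row=2, L[2]='Q', prepend. Next row=LF[2]=3
  step 4: row=3, L[3]='0', prepend. Next row=LF[3]=1
  step 5: row=1, L[1]='t', prepend. Next row=LF[1]=8
  step 6: row=8, L[8]='e', prepend. Next row=LF[8]=4
  step 7: row=4, L[4]='g', prepend. Next row=LF[4]=5
  step 8: row=5, L[5]='g', prepend. Next row=LF[5]=6
  step 9: row=6, L[6]='u', prepend. Next row=LF[6]=9
  step 10: row=9, L[9]='n', prepend. Next row=LF[9]=7
Reversed output: nugget0QN$

Answer: nugget0QN$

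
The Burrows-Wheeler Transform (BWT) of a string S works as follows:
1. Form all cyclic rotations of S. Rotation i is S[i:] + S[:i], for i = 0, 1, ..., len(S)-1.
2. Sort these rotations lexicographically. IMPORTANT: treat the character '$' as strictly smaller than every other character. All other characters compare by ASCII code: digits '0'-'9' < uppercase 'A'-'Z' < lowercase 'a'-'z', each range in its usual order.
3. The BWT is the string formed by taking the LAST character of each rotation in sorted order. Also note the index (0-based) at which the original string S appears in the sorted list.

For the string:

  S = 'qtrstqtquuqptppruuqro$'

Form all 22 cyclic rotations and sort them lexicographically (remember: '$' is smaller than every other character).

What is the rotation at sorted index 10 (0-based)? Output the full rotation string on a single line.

Answer: ro$qtrstqtquuqptppruuq

Derivation:
All 22 rotations (rotation i = S[i:]+S[:i]):
  rot[0] = qtrstqtquuqptppruuqro$
  rot[1] = trstqtquuqptppruuqro$q
  rot[2] = rstqtquuqptppruuqro$qt
  rot[3] = stqtquuqptppruuqro$qtr
  rot[4] = tqtquuqptppruuqro$qtrs
  rot[5] = qtquuqptppruuqro$qtrst
  rot[6] = tquuqptppruuqro$qtrstq
  rot[7] = quuqptppruuqro$qtrstqt
  rot[8] = uuqptppruuqro$qtrstqtq
  rot[9] = uqptppruuqro$qtrstqtqu
  rot[10] = qptppruuqro$qtrstqtquu
  rot[11] = ptppruuqro$qtrstqtquuq
  rot[12] = tppruuqro$qtrstqtquuqp
  rot[13] = ppruuqro$qtrstqtquuqpt
  rot[14] = pruuqro$qtrstqtquuqptp
  rot[15] = ruuqro$qtrstqtquuqptpp
  rot[16] = uuqro$qtrstqtquuqptppr
  rot[17] = uqro$qtrstqtquuqptppru
  rot[18] = qro$qtrstqtquuqptppruu
  rot[19] = ro$qtrstqtquuqptppruuq
  rot[20] = o$qtrstqtquuqptppruuqr
  rot[21] = $qtrstqtquuqptppruuqro
Sorted (with $ < everything):
  sorted[0] = $qtrstqtquuqptppruuqro
  sorted[1] = o$qtrstqtquuqptppruuqr
  sorted[2] = ppruuqro$qtrstqtquuqpt
  sorted[3] = pruuqro$qtrstqtquuqptp
  sorted[4] = ptppruuqro$qtrstqtquuq
  sorted[5] = qptppruuqro$qtrstqtquu
  sorted[6] = qro$qtrstqtquuqptppruu
  sorted[7] = qtquuqptppruuqro$qtrst
  sorted[8] = qtrstqtquuqptppruuqro$
  sorted[9] = quuqptppruuqro$qtrstqt
  sorted[10] = ro$qtrstqtquuqptppruuq
  sorted[11] = rstqtquuqptppruuqro$qt
  sorted[12] = ruuqro$qtrstqtquuqptpp
  sorted[13] = stqtquuqptppruuqro$qtr
  sorted[14] = tppruuqro$qtrstqtquuqp
  sorted[15] = tqtquuqptppruuqro$qtrs
  sorted[16] = tquuqptppruuqro$qtrstq
  sorted[17] = trstqtquuqptppruuqro$q
  sorted[18] = uqptppruuqro$qtrstqtqu
  sorted[19] = uqro$qtrstqtquuqptppru
  sorted[20] = uuqptppruuqro$qtrstqtq
  sorted[21] = uuqro$qtrstqtquuqptppr
sorted[10] = ro$qtrstqtquuqptppruuq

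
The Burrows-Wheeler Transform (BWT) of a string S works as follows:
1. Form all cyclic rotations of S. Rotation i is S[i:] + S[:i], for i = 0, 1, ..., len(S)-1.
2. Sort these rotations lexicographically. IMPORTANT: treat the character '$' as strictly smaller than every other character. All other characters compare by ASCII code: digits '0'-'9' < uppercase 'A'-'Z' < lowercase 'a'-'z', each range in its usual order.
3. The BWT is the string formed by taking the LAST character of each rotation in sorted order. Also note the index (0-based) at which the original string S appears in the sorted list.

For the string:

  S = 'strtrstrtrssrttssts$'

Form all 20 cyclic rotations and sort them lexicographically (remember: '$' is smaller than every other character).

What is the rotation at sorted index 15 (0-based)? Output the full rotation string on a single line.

All 20 rotations (rotation i = S[i:]+S[:i]):
  rot[0] = strtrstrtrssrttssts$
  rot[1] = trtrstrtrssrttssts$s
  rot[2] = rtrstrtrssrttssts$st
  rot[3] = trstrtrssrttssts$str
  rot[4] = rstrtrssrttssts$strt
  rot[5] = strtrssrttssts$strtr
  rot[6] = trtrssrttssts$strtrs
  rot[7] = rtrssrttssts$strtrst
  rot[8] = trssrttssts$strtrstr
  rot[9] = rssrttssts$strtrstrt
  rot[10] = ssrttssts$strtrstrtr
  rot[11] = srttssts$strtrstrtrs
  rot[12] = rttssts$strtrstrtrss
  rot[13] = ttssts$strtrstrtrssr
  rot[14] = tssts$strtrstrtrssrt
  rot[15] = ssts$strtrstrtrssrtt
  rot[16] = sts$strtrstrtrssrtts
  rot[17] = ts$strtrstrtrssrttss
  rot[18] = s$strtrstrtrssrttsst
  rot[19] = $strtrstrtrssrttssts
Sorted (with $ < everything):
  sorted[0] = $strtrstrtrssrttssts
  sorted[1] = rssrttssts$strtrstrt
  sorted[2] = rstrtrssrttssts$strt
  sorted[3] = rtrssrttssts$strtrst
  sorted[4] = rtrstrtrssrttssts$st
  sorted[5] = rttssts$strtrstrtrss
  sorted[6] = s$strtrstrtrssrttsst
  sorted[7] = srttssts$strtrstrtrs
  sorted[8] = ssrttssts$strtrstrtr
  sorted[9] = ssts$strtrstrtrssrtt
  sorted[10] = strtrssrttssts$strtr
  sorted[11] = strtrstrtrssrttssts$
  sorted[12] = sts$strtrstrtrssrtts
  sorted[13] = trssrttssts$strtrstr
  sorted[14] = trstrtrssrttssts$str
  sorted[15] = trtrssrttssts$strtrs
  sorted[16] = trtrstrtrssrttssts$s
  sorted[17] = ts$strtrstrtrssrttss
  sorted[18] = tssts$strtrstrtrssrt
  sorted[19] = ttssts$strtrstrtrssr
sorted[15] = trtrssrttssts$strtrs

Answer: trtrssrttssts$strtrs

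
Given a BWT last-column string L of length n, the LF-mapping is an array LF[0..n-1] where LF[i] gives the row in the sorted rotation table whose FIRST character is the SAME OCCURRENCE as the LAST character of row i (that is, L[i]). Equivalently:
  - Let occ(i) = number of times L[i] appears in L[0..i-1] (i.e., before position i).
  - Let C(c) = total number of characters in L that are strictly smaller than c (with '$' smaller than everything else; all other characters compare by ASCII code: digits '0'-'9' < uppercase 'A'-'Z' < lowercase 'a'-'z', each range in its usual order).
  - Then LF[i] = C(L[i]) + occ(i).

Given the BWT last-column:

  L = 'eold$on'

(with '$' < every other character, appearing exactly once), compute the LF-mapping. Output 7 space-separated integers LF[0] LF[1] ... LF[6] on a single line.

Answer: 2 5 3 1 0 6 4

Derivation:
Char counts: '$':1, 'd':1, 'e':1, 'l':1, 'n':1, 'o':2
C (first-col start): C('$')=0, C('d')=1, C('e')=2, C('l')=3, C('n')=4, C('o')=5
L[0]='e': occ=0, LF[0]=C('e')+0=2+0=2
L[1]='o': occ=0, LF[1]=C('o')+0=5+0=5
L[2]='l': occ=0, LF[2]=C('l')+0=3+0=3
L[3]='d': occ=0, LF[3]=C('d')+0=1+0=1
L[4]='$': occ=0, LF[4]=C('$')+0=0+0=0
L[5]='o': occ=1, LF[5]=C('o')+1=5+1=6
L[6]='n': occ=0, LF[6]=C('n')+0=4+0=4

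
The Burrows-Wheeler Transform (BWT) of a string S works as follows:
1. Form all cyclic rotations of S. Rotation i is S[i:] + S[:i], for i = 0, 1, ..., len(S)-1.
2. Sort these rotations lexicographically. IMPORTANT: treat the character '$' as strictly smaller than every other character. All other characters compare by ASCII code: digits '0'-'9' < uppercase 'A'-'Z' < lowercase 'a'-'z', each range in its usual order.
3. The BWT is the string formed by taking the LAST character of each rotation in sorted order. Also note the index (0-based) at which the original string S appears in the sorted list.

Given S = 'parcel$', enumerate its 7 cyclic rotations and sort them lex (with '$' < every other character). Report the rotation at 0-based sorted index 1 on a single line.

All 7 rotations (rotation i = S[i:]+S[:i]):
  rot[0] = parcel$
  rot[1] = arcel$p
  rot[2] = rcel$pa
  rot[3] = cel$par
  rot[4] = el$parc
  rot[5] = l$parce
  rot[6] = $parcel
Sorted (with $ < everything):
  sorted[0] = $parcel
  sorted[1] = arcel$p
  sorted[2] = cel$par
  sorted[3] = el$parc
  sorted[4] = l$parce
  sorted[5] = parcel$
  sorted[6] = rcel$pa
sorted[1] = arcel$p

Answer: arcel$p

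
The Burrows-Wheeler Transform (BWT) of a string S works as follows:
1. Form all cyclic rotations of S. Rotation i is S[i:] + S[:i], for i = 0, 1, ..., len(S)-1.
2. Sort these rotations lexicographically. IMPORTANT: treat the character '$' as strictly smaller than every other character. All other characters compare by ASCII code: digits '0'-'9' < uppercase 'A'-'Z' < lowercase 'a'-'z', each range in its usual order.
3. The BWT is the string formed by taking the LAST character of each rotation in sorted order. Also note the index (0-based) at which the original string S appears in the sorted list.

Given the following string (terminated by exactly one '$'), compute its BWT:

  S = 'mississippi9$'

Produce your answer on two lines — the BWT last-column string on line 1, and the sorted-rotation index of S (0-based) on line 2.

All 13 rotations (rotation i = S[i:]+S[:i]):
  rot[0] = mississippi9$
  rot[1] = ississippi9$m
  rot[2] = ssissippi9$mi
  rot[3] = sissippi9$mis
  rot[4] = issippi9$miss
  rot[5] = ssippi9$missi
  rot[6] = sippi9$missis
  rot[7] = ippi9$mississ
  rot[8] = ppi9$mississi
  rot[9] = pi9$mississip
  rot[10] = i9$mississipp
  rot[11] = 9$mississippi
  rot[12] = $mississippi9
Sorted (with $ < everything):
  sorted[0] = $mississippi9  (last char: '9')
  sorted[1] = 9$mississippi  (last char: 'i')
  sorted[2] = i9$mississipp  (last char: 'p')
  sorted[3] = ippi9$mississ  (last char: 's')
  sorted[4] = issippi9$miss  (last char: 's')
  sorted[5] = ississippi9$m  (last char: 'm')
  sorted[6] = mississippi9$  (last char: '$')
  sorted[7] = pi9$mississip  (last char: 'p')
  sorted[8] = ppi9$mississi  (last char: 'i')
  sorted[9] = sippi9$missis  (last char: 's')
  sorted[10] = sissippi9$mis  (last char: 's')
  sorted[11] = ssippi9$missi  (last char: 'i')
  sorted[12] = ssissippi9$mi  (last char: 'i')
Last column: 9ipssm$pissii
Original string S is at sorted index 6

Answer: 9ipssm$pissii
6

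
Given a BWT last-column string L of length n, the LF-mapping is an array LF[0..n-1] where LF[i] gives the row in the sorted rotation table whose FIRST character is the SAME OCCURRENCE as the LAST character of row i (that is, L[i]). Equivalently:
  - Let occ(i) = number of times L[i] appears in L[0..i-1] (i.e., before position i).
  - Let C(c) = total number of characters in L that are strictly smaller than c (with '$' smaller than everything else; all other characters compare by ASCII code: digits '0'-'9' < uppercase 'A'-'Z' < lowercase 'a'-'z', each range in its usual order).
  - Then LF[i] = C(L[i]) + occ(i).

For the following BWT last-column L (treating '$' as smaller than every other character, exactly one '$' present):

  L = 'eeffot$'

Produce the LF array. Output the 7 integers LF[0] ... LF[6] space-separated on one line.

Char counts: '$':1, 'e':2, 'f':2, 'o':1, 't':1
C (first-col start): C('$')=0, C('e')=1, C('f')=3, C('o')=5, C('t')=6
L[0]='e': occ=0, LF[0]=C('e')+0=1+0=1
L[1]='e': occ=1, LF[1]=C('e')+1=1+1=2
L[2]='f': occ=0, LF[2]=C('f')+0=3+0=3
L[3]='f': occ=1, LF[3]=C('f')+1=3+1=4
L[4]='o': occ=0, LF[4]=C('o')+0=5+0=5
L[5]='t': occ=0, LF[5]=C('t')+0=6+0=6
L[6]='$': occ=0, LF[6]=C('$')+0=0+0=0

Answer: 1 2 3 4 5 6 0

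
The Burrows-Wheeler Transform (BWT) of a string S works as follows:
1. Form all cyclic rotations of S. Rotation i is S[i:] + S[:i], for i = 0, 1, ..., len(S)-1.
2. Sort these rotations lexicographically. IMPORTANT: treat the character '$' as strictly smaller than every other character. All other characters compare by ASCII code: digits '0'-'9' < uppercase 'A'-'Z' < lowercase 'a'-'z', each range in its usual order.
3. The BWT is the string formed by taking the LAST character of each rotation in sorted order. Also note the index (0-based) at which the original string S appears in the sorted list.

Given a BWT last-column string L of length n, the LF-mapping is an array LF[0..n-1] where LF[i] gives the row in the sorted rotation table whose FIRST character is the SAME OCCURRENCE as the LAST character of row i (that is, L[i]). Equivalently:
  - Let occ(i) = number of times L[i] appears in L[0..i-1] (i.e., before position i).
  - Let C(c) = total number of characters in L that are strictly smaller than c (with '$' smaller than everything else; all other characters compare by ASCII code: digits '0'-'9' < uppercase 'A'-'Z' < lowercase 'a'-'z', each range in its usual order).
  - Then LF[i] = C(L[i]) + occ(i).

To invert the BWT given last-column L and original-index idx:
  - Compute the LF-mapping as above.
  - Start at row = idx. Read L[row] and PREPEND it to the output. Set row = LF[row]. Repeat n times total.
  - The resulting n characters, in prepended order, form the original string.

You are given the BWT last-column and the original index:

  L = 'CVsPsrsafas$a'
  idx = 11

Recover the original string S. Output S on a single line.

LF mapping: 1 3 9 2 10 8 11 4 7 5 12 0 6
Walk LF starting at row 11, prepending L[row]:
  step 1: row=11, L[11]='$', prepend. Next row=LF[11]=0
  step 2: row=0, L[0]='C', prepend. Next row=LF[0]=1
  step 3: row=1, L[1]='V', prepend. Next row=LF[1]=3
  step 4: row=3, L[3]='P', prepend. Next row=LF[3]=2
  step 5: row=2, L[2]='s', prepend. Next row=LF[2]=9
  step 6: row=9, L[9]='a', prepend. Next row=LF[9]=5
  step 7: row=5, L[5]='r', prepend. Next row=LF[5]=8
  step 8: row=8, L[8]='f', prepend. Next row=LF[8]=7
  step 9: row=7, L[7]='a', prepend. Next row=LF[7]=4
  step 10: row=4, L[4]='s', prepend. Next row=LF[4]=10
  step 11: row=10, L[10]='s', prepend. Next row=LF[10]=12
  step 12: row=12, L[12]='a', prepend. Next row=LF[12]=6
  step 13: row=6, L[6]='s', prepend. Next row=LF[6]=11
Reversed output: sassafrasPVC$

Answer: sassafrasPVC$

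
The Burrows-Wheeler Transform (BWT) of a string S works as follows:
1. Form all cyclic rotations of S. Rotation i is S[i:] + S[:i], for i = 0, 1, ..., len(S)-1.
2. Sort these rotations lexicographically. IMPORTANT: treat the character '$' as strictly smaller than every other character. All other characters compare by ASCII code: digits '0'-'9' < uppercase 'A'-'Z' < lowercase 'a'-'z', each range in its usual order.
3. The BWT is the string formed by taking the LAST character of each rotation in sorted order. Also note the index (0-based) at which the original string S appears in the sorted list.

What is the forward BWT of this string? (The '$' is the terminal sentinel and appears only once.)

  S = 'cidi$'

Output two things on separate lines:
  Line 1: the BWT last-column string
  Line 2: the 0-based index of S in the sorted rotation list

Answer: i$idc
1

Derivation:
All 5 rotations (rotation i = S[i:]+S[:i]):
  rot[0] = cidi$
  rot[1] = idi$c
  rot[2] = di$ci
  rot[3] = i$cid
  rot[4] = $cidi
Sorted (with $ < everything):
  sorted[0] = $cidi  (last char: 'i')
  sorted[1] = cidi$  (last char: '$')
  sorted[2] = di$ci  (last char: 'i')
  sorted[3] = i$cid  (last char: 'd')
  sorted[4] = idi$c  (last char: 'c')
Last column: i$idc
Original string S is at sorted index 1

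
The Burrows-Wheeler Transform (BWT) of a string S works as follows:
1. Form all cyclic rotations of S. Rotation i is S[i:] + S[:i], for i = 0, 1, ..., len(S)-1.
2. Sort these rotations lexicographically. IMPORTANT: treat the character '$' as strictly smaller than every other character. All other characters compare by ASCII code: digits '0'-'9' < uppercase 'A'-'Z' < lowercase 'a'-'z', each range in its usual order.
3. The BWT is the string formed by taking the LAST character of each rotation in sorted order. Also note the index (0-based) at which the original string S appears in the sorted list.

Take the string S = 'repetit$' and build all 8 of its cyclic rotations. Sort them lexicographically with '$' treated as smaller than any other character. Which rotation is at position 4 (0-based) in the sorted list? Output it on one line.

All 8 rotations (rotation i = S[i:]+S[:i]):
  rot[0] = repetit$
  rot[1] = epetit$r
  rot[2] = petit$re
  rot[3] = etit$rep
  rot[4] = tit$repe
  rot[5] = it$repet
  rot[6] = t$repeti
  rot[7] = $repetit
Sorted (with $ < everything):
  sorted[0] = $repetit
  sorted[1] = epetit$r
  sorted[2] = etit$rep
  sorted[3] = it$repet
  sorted[4] = petit$re
  sorted[5] = repetit$
  sorted[6] = t$repeti
  sorted[7] = tit$repe
sorted[4] = petit$re

Answer: petit$re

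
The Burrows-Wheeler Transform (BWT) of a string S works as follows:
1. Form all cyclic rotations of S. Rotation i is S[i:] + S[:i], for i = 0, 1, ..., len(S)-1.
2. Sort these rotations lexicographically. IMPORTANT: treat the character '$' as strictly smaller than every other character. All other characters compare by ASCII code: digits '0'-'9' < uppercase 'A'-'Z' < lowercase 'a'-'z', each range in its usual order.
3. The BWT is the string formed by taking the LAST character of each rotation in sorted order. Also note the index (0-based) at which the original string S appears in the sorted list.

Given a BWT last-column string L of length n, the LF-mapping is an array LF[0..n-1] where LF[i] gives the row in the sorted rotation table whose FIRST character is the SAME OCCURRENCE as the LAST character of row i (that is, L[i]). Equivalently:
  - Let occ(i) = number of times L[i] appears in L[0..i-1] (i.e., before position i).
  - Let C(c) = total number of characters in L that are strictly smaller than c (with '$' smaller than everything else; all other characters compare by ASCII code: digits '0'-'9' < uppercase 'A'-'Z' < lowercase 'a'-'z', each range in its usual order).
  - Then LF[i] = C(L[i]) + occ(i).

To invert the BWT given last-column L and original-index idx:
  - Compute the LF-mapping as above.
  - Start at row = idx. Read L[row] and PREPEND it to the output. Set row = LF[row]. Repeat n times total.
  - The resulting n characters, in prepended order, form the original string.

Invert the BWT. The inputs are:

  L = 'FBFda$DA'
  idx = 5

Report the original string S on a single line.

LF mapping: 4 2 5 7 6 0 3 1
Walk LF starting at row 5, prepending L[row]:
  step 1: row=5, L[5]='$', prepend. Next row=LF[5]=0
  step 2: row=0, L[0]='F', prepend. Next row=LF[0]=4
  step 3: row=4, L[4]='a', prepend. Next row=LF[4]=6
  step 4: row=6, L[6]='D', prepend. Next row=LF[6]=3
  step 5: row=3, L[3]='d', prepend. Next row=LF[3]=7
  step 6: row=7, L[7]='A', prepend. Next row=LF[7]=1
  step 7: row=1, L[1]='B', prepend. Next row=LF[1]=2
  step 8: row=2, L[2]='F', prepend. Next row=LF[2]=5
Reversed output: FBAdDaF$

Answer: FBAdDaF$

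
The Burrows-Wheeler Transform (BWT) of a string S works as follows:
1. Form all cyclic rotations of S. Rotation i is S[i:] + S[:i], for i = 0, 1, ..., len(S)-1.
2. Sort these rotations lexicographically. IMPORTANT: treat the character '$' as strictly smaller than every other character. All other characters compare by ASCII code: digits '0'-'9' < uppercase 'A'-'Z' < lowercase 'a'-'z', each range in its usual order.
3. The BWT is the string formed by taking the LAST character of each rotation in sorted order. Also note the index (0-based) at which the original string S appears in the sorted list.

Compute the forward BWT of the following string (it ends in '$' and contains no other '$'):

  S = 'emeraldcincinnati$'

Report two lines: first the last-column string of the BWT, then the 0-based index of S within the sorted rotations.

All 18 rotations (rotation i = S[i:]+S[:i]):
  rot[0] = emeraldcincinnati$
  rot[1] = meraldcincinnati$e
  rot[2] = eraldcincinnati$em
  rot[3] = raldcincinnati$eme
  rot[4] = aldcincinnati$emer
  rot[5] = ldcincinnati$emera
  rot[6] = dcincinnati$emeral
  rot[7] = cincinnati$emerald
  rot[8] = incinnati$emeraldc
  rot[9] = ncinnati$emeraldci
  rot[10] = cinnati$emeraldcin
  rot[11] = innati$emeraldcinc
  rot[12] = nnati$emeraldcinci
  rot[13] = nati$emeraldcincin
  rot[14] = ati$emeraldcincinn
  rot[15] = ti$emeraldcincinna
  rot[16] = i$emeraldcincinnat
  rot[17] = $emeraldcincinnati
Sorted (with $ < everything):
  sorted[0] = $emeraldcincinnati  (last char: 'i')
  sorted[1] = aldcincinnati$emer  (last char: 'r')
  sorted[2] = ati$emeraldcincinn  (last char: 'n')
  sorted[3] = cincinnati$emerald  (last char: 'd')
  sorted[4] = cinnati$emeraldcin  (last char: 'n')
  sorted[5] = dcincinnati$emeral  (last char: 'l')
  sorted[6] = emeraldcincinnati$  (last char: '$')
  sorted[7] = eraldcincinnati$em  (last char: 'm')
  sorted[8] = i$emeraldcincinnat  (last char: 't')
  sorted[9] = incinnati$emeraldc  (last char: 'c')
  sorted[10] = innati$emeraldcinc  (last char: 'c')
  sorted[11] = ldcincinnati$emera  (last char: 'a')
  sorted[12] = meraldcincinnati$e  (last char: 'e')
  sorted[13] = nati$emeraldcincin  (last char: 'n')
  sorted[14] = ncinnati$emeraldci  (last char: 'i')
  sorted[15] = nnati$emeraldcinci  (last char: 'i')
  sorted[16] = raldcincinnati$eme  (last char: 'e')
  sorted[17] = ti$emeraldcincinna  (last char: 'a')
Last column: irndnl$mtccaeniiea
Original string S is at sorted index 6

Answer: irndnl$mtccaeniiea
6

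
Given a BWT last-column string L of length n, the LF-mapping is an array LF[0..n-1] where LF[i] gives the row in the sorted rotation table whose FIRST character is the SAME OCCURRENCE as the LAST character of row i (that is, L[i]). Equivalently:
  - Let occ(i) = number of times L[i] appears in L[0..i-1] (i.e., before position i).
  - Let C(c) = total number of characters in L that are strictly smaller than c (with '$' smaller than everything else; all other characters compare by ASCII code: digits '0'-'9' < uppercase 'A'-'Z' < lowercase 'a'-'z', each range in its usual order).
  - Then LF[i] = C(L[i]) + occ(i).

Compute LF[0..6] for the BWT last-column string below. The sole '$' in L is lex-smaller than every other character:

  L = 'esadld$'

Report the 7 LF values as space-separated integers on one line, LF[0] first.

Char counts: '$':1, 'a':1, 'd':2, 'e':1, 'l':1, 's':1
C (first-col start): C('$')=0, C('a')=1, C('d')=2, C('e')=4, C('l')=5, C('s')=6
L[0]='e': occ=0, LF[0]=C('e')+0=4+0=4
L[1]='s': occ=0, LF[1]=C('s')+0=6+0=6
L[2]='a': occ=0, LF[2]=C('a')+0=1+0=1
L[3]='d': occ=0, LF[3]=C('d')+0=2+0=2
L[4]='l': occ=0, LF[4]=C('l')+0=5+0=5
L[5]='d': occ=1, LF[5]=C('d')+1=2+1=3
L[6]='$': occ=0, LF[6]=C('$')+0=0+0=0

Answer: 4 6 1 2 5 3 0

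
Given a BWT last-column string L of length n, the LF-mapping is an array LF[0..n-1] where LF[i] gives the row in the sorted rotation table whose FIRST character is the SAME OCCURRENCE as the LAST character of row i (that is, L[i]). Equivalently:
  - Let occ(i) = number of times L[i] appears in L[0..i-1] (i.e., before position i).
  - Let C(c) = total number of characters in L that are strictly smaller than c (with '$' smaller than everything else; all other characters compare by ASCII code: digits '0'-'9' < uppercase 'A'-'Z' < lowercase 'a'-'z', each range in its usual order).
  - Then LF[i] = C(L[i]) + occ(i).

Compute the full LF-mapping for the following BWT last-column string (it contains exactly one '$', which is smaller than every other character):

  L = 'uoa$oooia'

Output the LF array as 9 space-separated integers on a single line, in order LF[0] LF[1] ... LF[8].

Char counts: '$':1, 'a':2, 'i':1, 'o':4, 'u':1
C (first-col start): C('$')=0, C('a')=1, C('i')=3, C('o')=4, C('u')=8
L[0]='u': occ=0, LF[0]=C('u')+0=8+0=8
L[1]='o': occ=0, LF[1]=C('o')+0=4+0=4
L[2]='a': occ=0, LF[2]=C('a')+0=1+0=1
L[3]='$': occ=0, LF[3]=C('$')+0=0+0=0
L[4]='o': occ=1, LF[4]=C('o')+1=4+1=5
L[5]='o': occ=2, LF[5]=C('o')+2=4+2=6
L[6]='o': occ=3, LF[6]=C('o')+3=4+3=7
L[7]='i': occ=0, LF[7]=C('i')+0=3+0=3
L[8]='a': occ=1, LF[8]=C('a')+1=1+1=2

Answer: 8 4 1 0 5 6 7 3 2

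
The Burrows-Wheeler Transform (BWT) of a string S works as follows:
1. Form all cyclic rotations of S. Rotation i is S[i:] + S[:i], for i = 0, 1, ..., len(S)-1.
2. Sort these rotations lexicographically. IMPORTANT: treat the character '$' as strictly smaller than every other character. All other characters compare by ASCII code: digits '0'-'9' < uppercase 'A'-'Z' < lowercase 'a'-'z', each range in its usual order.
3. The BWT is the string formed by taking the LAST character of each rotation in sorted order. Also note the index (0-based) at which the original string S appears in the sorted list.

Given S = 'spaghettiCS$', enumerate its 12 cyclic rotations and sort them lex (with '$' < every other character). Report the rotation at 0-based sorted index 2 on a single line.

Answer: S$spaghettiC

Derivation:
All 12 rotations (rotation i = S[i:]+S[:i]):
  rot[0] = spaghettiCS$
  rot[1] = paghettiCS$s
  rot[2] = aghettiCS$sp
  rot[3] = ghettiCS$spa
  rot[4] = hettiCS$spag
  rot[5] = ettiCS$spagh
  rot[6] = ttiCS$spaghe
  rot[7] = tiCS$spaghet
  rot[8] = iCS$spaghett
  rot[9] = CS$spaghetti
  rot[10] = S$spaghettiC
  rot[11] = $spaghettiCS
Sorted (with $ < everything):
  sorted[0] = $spaghettiCS
  sorted[1] = CS$spaghetti
  sorted[2] = S$spaghettiC
  sorted[3] = aghettiCS$sp
  sorted[4] = ettiCS$spagh
  sorted[5] = ghettiCS$spa
  sorted[6] = hettiCS$spag
  sorted[7] = iCS$spaghett
  sorted[8] = paghettiCS$s
  sorted[9] = spaghettiCS$
  sorted[10] = tiCS$spaghet
  sorted[11] = ttiCS$spaghe
sorted[2] = S$spaghettiC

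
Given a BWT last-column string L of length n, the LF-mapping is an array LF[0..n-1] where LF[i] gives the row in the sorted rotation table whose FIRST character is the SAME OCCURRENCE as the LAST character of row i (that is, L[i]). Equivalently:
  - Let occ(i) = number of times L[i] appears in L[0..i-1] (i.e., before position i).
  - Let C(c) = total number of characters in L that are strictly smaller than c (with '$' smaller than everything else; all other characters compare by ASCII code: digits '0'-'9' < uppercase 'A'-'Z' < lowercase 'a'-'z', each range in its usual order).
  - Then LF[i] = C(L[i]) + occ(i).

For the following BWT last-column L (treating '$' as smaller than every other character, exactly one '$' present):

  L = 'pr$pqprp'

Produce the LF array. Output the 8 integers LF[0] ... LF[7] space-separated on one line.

Answer: 1 6 0 2 5 3 7 4

Derivation:
Char counts: '$':1, 'p':4, 'q':1, 'r':2
C (first-col start): C('$')=0, C('p')=1, C('q')=5, C('r')=6
L[0]='p': occ=0, LF[0]=C('p')+0=1+0=1
L[1]='r': occ=0, LF[1]=C('r')+0=6+0=6
L[2]='$': occ=0, LF[2]=C('$')+0=0+0=0
L[3]='p': occ=1, LF[3]=C('p')+1=1+1=2
L[4]='q': occ=0, LF[4]=C('q')+0=5+0=5
L[5]='p': occ=2, LF[5]=C('p')+2=1+2=3
L[6]='r': occ=1, LF[6]=C('r')+1=6+1=7
L[7]='p': occ=3, LF[7]=C('p')+3=1+3=4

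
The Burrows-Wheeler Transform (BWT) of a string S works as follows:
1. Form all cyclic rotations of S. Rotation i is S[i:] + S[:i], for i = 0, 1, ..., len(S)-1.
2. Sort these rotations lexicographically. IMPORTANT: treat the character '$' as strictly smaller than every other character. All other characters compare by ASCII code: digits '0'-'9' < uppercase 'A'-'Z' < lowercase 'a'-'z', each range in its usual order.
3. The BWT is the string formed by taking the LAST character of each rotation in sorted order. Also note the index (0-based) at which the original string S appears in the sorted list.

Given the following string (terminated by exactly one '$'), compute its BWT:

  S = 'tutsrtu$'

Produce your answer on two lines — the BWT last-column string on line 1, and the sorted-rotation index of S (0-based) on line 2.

Answer: ustur$tt
5

Derivation:
All 8 rotations (rotation i = S[i:]+S[:i]):
  rot[0] = tutsrtu$
  rot[1] = utsrtu$t
  rot[2] = tsrtu$tu
  rot[3] = srtu$tut
  rot[4] = rtu$tuts
  rot[5] = tu$tutsr
  rot[6] = u$tutsrt
  rot[7] = $tutsrtu
Sorted (with $ < everything):
  sorted[0] = $tutsrtu  (last char: 'u')
  sorted[1] = rtu$tuts  (last char: 's')
  sorted[2] = srtu$tut  (last char: 't')
  sorted[3] = tsrtu$tu  (last char: 'u')
  sorted[4] = tu$tutsr  (last char: 'r')
  sorted[5] = tutsrtu$  (last char: '$')
  sorted[6] = u$tutsrt  (last char: 't')
  sorted[7] = utsrtu$t  (last char: 't')
Last column: ustur$tt
Original string S is at sorted index 5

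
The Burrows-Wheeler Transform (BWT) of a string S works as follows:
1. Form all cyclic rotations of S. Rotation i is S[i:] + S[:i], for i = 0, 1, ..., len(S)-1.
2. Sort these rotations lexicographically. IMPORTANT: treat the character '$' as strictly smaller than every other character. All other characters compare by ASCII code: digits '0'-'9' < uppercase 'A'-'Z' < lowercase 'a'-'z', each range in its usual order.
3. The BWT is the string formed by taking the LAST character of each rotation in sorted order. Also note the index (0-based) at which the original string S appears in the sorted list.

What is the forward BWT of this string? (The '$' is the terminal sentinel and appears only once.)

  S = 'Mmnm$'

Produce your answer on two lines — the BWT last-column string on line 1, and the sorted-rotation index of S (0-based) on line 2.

Answer: m$nMm
1

Derivation:
All 5 rotations (rotation i = S[i:]+S[:i]):
  rot[0] = Mmnm$
  rot[1] = mnm$M
  rot[2] = nm$Mm
  rot[3] = m$Mmn
  rot[4] = $Mmnm
Sorted (with $ < everything):
  sorted[0] = $Mmnm  (last char: 'm')
  sorted[1] = Mmnm$  (last char: '$')
  sorted[2] = m$Mmn  (last char: 'n')
  sorted[3] = mnm$M  (last char: 'M')
  sorted[4] = nm$Mm  (last char: 'm')
Last column: m$nMm
Original string S is at sorted index 1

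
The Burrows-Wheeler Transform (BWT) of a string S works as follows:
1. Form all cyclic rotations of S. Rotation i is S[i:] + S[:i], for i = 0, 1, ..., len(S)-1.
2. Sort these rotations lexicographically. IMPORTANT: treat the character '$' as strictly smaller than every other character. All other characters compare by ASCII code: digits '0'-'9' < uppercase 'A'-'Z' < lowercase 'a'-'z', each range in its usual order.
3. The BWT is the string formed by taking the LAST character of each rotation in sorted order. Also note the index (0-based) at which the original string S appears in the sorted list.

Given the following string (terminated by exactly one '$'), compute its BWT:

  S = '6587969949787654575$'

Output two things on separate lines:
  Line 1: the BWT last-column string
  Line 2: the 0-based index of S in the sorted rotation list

Answer: 55976467$95898759746
8

Derivation:
All 20 rotations (rotation i = S[i:]+S[:i]):
  rot[0] = 6587969949787654575$
  rot[1] = 587969949787654575$6
  rot[2] = 87969949787654575$65
  rot[3] = 7969949787654575$658
  rot[4] = 969949787654575$6587
  rot[5] = 69949787654575$65879
  rot[6] = 9949787654575$658796
  rot[7] = 949787654575$6587969
  rot[8] = 49787654575$65879699
  rot[9] = 9787654575$658796994
  rot[10] = 787654575$6587969949
  rot[11] = 87654575$65879699497
  rot[12] = 7654575$658796994978
  rot[13] = 654575$6587969949787
  rot[14] = 54575$65879699497876
  rot[15] = 4575$658796994978765
  rot[16] = 575$6587969949787654
  rot[17] = 75$65879699497876545
  rot[18] = 5$658796994978765457
  rot[19] = $6587969949787654575
Sorted (with $ < everything):
  sorted[0] = $6587969949787654575  (last char: '5')
  sorted[1] = 4575$658796994978765  (last char: '5')
  sorted[2] = 49787654575$65879699  (last char: '9')
  sorted[3] = 5$658796994978765457  (last char: '7')
  sorted[4] = 54575$65879699497876  (last char: '6')
  sorted[5] = 575$6587969949787654  (last char: '4')
  sorted[6] = 587969949787654575$6  (last char: '6')
  sorted[7] = 654575$6587969949787  (last char: '7')
  sorted[8] = 6587969949787654575$  (last char: '$')
  sorted[9] = 69949787654575$65879  (last char: '9')
  sorted[10] = 75$65879699497876545  (last char: '5')
  sorted[11] = 7654575$658796994978  (last char: '8')
  sorted[12] = 787654575$6587969949  (last char: '9')
  sorted[13] = 7969949787654575$658  (last char: '8')
  sorted[14] = 87654575$65879699497  (last char: '7')
  sorted[15] = 87969949787654575$65  (last char: '5')
  sorted[16] = 949787654575$6587969  (last char: '9')
  sorted[17] = 969949787654575$6587  (last char: '7')
  sorted[18] = 9787654575$658796994  (last char: '4')
  sorted[19] = 9949787654575$658796  (last char: '6')
Last column: 55976467$95898759746
Original string S is at sorted index 8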